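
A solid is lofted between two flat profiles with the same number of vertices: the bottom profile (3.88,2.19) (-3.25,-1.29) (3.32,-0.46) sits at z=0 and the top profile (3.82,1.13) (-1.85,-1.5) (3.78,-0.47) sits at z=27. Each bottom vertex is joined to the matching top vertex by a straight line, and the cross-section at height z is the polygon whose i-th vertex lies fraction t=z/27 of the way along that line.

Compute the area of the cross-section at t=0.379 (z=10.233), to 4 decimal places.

Area at t=0.379: 6.8325

Cross-section at t=0.379: each vertex is (1-t)·p0[i] + t·p1[i].
  v1: (1-0.379)·(3.88,2.19) + 0.379·(3.82,1.13) = (3.8573,1.7883)
  v2: (1-0.379)·(-3.25,-1.29) + 0.379·(-1.85,-1.5) = (-2.7194,-1.3696)
  v3: (1-0.379)·(3.32,-0.46) + 0.379·(3.78,-0.47) = (3.4943,-0.4638)
Shoelace sum Σ(x_i·y_{i+1} − x_{i+1}·y_i):
  i=1: 3.8573·-1.3696 − -2.7194·1.7883 = -0.4199 (running -0.4199)
  i=2: -2.7194·-0.4638 − 3.4943·-1.3696 = +6.0470 (running +5.6272)
  i=3: 3.4943·1.7883 − 3.8573·-0.4638 = +8.0377 (running +13.6649)
Area = |Σ|/2 = |13.6649|/2 = 6.8325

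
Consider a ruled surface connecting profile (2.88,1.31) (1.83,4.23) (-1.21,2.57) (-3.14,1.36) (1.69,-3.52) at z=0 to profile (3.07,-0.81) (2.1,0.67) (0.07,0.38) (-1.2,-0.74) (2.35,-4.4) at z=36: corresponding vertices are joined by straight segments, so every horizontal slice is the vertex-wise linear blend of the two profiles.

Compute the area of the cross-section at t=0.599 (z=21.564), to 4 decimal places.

Cross-section at t=0.599: each vertex is (1-t)·p0[i] + t·p1[i].
  v1: (1-0.599)·(2.88,1.31) + 0.599·(3.07,-0.81) = (2.9938,0.0401)
  v2: (1-0.599)·(1.83,4.23) + 0.599·(2.1,0.67) = (1.9917,2.0976)
  v3: (1-0.599)·(-1.21,2.57) + 0.599·(0.07,0.38) = (-0.4433,1.2582)
  v4: (1-0.599)·(-3.14,1.36) + 0.599·(-1.2,-0.74) = (-1.9779,0.1021)
  v5: (1-0.599)·(1.69,-3.52) + 0.599·(2.35,-4.4) = (2.0853,-4.0471)
Shoelace sum Σ(x_i·y_{i+1} − x_{i+1}·y_i):
  i=1: 2.9938·2.0976 − 1.9917·0.0401 = +6.1998 (running +6.1998)
  i=2: 1.9917·1.2582 − -0.4433·2.0976 = +3.4358 (running +9.6356)
  i=3: -0.4433·0.1021 − -1.9779·1.2582 = +2.4434 (running +12.0789)
  i=4: -1.9779·-4.0471 − 2.0853·0.1021 = +7.7920 (running +19.8710)
  i=5: 2.0853·0.0401 − 2.9938·-4.0471 = +12.2000 (running +32.0710)
Area = |Σ|/2 = |32.0710|/2 = 16.0355

Area at t=0.599: 16.0355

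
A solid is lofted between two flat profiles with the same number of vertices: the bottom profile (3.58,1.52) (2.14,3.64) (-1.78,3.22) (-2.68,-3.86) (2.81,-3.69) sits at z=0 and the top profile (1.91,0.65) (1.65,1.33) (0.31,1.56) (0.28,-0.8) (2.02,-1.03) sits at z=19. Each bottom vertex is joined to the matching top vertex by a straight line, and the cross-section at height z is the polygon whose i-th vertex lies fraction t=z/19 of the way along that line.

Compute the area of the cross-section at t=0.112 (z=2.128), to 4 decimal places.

Area at t=0.112: 32.7711

Cross-section at t=0.112: each vertex is (1-t)·p0[i] + t·p1[i].
  v1: (1-0.112)·(3.58,1.52) + 0.112·(1.91,0.65) = (3.3930,1.4226)
  v2: (1-0.112)·(2.14,3.64) + 0.112·(1.65,1.33) = (2.0851,3.3813)
  v3: (1-0.112)·(-1.78,3.22) + 0.112·(0.31,1.56) = (-1.5459,3.0341)
  v4: (1-0.112)·(-2.68,-3.86) + 0.112·(0.28,-0.8) = (-2.3485,-3.5173)
  v5: (1-0.112)·(2.81,-3.69) + 0.112·(2.02,-1.03) = (2.7215,-3.3921)
Shoelace sum Σ(x_i·y_{i+1} − x_{i+1}·y_i):
  i=1: 3.3930·3.3813 − 2.0851·1.4226 = +8.5063 (running +8.5063)
  i=2: 2.0851·3.0341 − -1.5459·3.3813 = +11.5536 (running +20.0599)
  i=3: -1.5459·-3.5173 − -2.3485·3.0341 = +12.5629 (running +32.6229)
  i=4: -2.3485·-3.3921 − 2.7215·-3.5173 = +17.5386 (running +50.1614)
  i=5: 2.7215·1.4226 − 3.3930·-3.3921 = +15.3807 (running +65.5422)
Area = |Σ|/2 = |65.5422|/2 = 32.7711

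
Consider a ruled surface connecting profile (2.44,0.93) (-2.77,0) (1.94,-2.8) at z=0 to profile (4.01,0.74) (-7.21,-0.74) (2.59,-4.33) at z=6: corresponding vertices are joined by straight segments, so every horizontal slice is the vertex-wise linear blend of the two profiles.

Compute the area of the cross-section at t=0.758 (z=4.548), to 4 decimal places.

Area at t=0.758: 22.3660

Cross-section at t=0.758: each vertex is (1-t)·p0[i] + t·p1[i].
  v1: (1-0.758)·(2.44,0.93) + 0.758·(4.01,0.74) = (3.6301,0.7860)
  v2: (1-0.758)·(-2.77,0) + 0.758·(-7.21,-0.74) = (-6.1355,-0.5609)
  v3: (1-0.758)·(1.94,-2.8) + 0.758·(2.59,-4.33) = (2.4327,-3.9597)
Shoelace sum Σ(x_i·y_{i+1} − x_{i+1}·y_i):
  i=1: 3.6301·-0.5609 − -6.1355·0.7860 = +2.7862 (running +2.7862)
  i=2: -6.1355·-3.9597 − 2.4327·-0.5609 = +25.6596 (running +28.4458)
  i=3: 2.4327·0.7860 − 3.6301·-3.9597 = +16.2861 (running +44.7320)
Area = |Σ|/2 = |44.7320|/2 = 22.3660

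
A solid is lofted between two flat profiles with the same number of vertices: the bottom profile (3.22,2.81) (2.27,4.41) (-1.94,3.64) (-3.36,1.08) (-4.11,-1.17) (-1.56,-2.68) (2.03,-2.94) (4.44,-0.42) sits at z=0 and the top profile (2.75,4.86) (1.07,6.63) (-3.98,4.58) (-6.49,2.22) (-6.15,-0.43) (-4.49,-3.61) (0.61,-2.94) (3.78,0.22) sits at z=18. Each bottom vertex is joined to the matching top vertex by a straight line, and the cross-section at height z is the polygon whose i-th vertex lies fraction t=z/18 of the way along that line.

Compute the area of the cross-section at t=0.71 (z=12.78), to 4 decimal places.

Cross-section at t=0.71: each vertex is (1-t)·p0[i] + t·p1[i].
  v1: (1-0.71)·(3.22,2.81) + 0.71·(2.75,4.86) = (2.8863,4.2655)
  v2: (1-0.71)·(2.27,4.41) + 0.71·(1.07,6.63) = (1.4180,5.9862)
  v3: (1-0.71)·(-1.94,3.64) + 0.71·(-3.98,4.58) = (-3.3884,4.3074)
  v4: (1-0.71)·(-3.36,1.08) + 0.71·(-6.49,2.22) = (-5.5823,1.8894)
  v5: (1-0.71)·(-4.11,-1.17) + 0.71·(-6.15,-0.43) = (-5.5584,-0.6446)
  v6: (1-0.71)·(-1.56,-2.68) + 0.71·(-4.49,-3.61) = (-3.6403,-3.3403)
  v7: (1-0.71)·(2.03,-2.94) + 0.71·(0.61,-2.94) = (1.0218,-2.9400)
  v8: (1-0.71)·(4.44,-0.42) + 0.71·(3.78,0.22) = (3.9714,0.0344)
Shoelace sum Σ(x_i·y_{i+1} − x_{i+1}·y_i):
  i=1: 2.8863·5.9862 − 1.4180·4.2655 = +11.2295 (running +11.2295)
  i=2: 1.4180·4.3074 − -3.3884·5.9862 = +26.3915 (running +37.6210)
  i=3: -3.3884·1.8894 − -5.5823·4.3074 = +17.6432 (running +55.2642)
  i=4: -5.5823·-0.6446 − -5.5584·1.8894 = +14.1004 (running +69.3646)
  i=5: -5.5584·-3.3403 − -3.6403·-0.6446 = +16.2202 (running +85.5848)
  i=6: -3.6403·-2.9400 − 1.0218·-3.3403 = +14.1156 (running +99.7004)
  i=7: 1.0218·0.0344 − 3.9714·-2.9400 = +11.7111 (running +111.4114)
  i=8: 3.9714·4.2655 − 2.8863·0.0344 = +16.8407 (running +128.2521)
Area = |Σ|/2 = |128.2521|/2 = 64.1261

Area at t=0.71: 64.1261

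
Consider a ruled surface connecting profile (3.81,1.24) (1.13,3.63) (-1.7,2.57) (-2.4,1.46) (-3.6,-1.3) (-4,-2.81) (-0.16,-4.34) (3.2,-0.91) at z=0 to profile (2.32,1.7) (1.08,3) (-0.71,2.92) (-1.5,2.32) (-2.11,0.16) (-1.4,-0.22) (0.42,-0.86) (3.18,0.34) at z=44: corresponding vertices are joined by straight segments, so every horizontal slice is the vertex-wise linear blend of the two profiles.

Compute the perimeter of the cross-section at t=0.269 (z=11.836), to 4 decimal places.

Cross-section at t=0.269: each vertex is (1-t)·p0[i] + t·p1[i].
  v1: (1-0.269)·(3.81,1.24) + 0.269·(2.32,1.7) = (3.4092,1.3637)
  v2: (1-0.269)·(1.13,3.63) + 0.269·(1.08,3) = (1.1165,3.4605)
  v3: (1-0.269)·(-1.7,2.57) + 0.269·(-0.71,2.92) = (-1.4337,2.6641)
  v4: (1-0.269)·(-2.4,1.46) + 0.269·(-1.5,2.32) = (-2.1579,1.6913)
  v5: (1-0.269)·(-3.6,-1.3) + 0.269·(-2.11,0.16) = (-3.1992,-0.9073)
  v6: (1-0.269)·(-4,-2.81) + 0.269·(-1.4,-0.22) = (-3.3006,-2.1133)
  v7: (1-0.269)·(-0.16,-4.34) + 0.269·(0.42,-0.86) = (-0.0040,-3.4039)
  v8: (1-0.269)·(3.2,-0.91) + 0.269·(3.18,0.34) = (3.1946,-0.5737)
Perimeter = Σ |v_{i+1} − v_i|:
  edge 1→2: √(-2.2926² + 2.0968²) = 3.1069 (running 3.1069)
  edge 2→3: √(-2.5502² + -0.7964²) = 2.6717 (running 5.7786)
  edge 3→4: √(-0.7242² + -0.9728²) = 1.2128 (running 6.9914)
  edge 4→5: √(-1.0413² + -2.5986²) = 2.7995 (running 9.7908)
  edge 5→6: √(-0.1014² + -1.2060²) = 1.2103 (running 11.0011)
  edge 6→7: √(3.2966² + -1.2906²) = 3.5402 (running 14.5414)
  edge 7→8: √(3.1986² + 2.8301²) = 4.2709 (running 18.8123)
  edge 8→1: √(0.2146² + 1.9375²) = 1.9493 (running 20.7616)
Perimeter = 20.7616

Perimeter at t=0.269: 20.7616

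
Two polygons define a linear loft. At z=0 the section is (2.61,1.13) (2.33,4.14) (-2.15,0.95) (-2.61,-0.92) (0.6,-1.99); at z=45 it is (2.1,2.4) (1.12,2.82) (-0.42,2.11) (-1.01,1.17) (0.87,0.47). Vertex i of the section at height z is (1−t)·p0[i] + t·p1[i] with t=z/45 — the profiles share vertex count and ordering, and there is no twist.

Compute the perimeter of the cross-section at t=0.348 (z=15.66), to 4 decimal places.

Cross-section at t=0.348: each vertex is (1-t)·p0[i] + t·p1[i].
  v1: (1-0.348)·(2.61,1.13) + 0.348·(2.1,2.4) = (2.4325,1.5720)
  v2: (1-0.348)·(2.33,4.14) + 0.348·(1.12,2.82) = (1.9089,3.6806)
  v3: (1-0.348)·(-2.15,0.95) + 0.348·(-0.42,2.11) = (-1.5480,1.3537)
  v4: (1-0.348)·(-2.61,-0.92) + 0.348·(-1.01,1.17) = (-2.0532,-0.1927)
  v5: (1-0.348)·(0.6,-1.99) + 0.348·(0.87,0.47) = (0.6940,-1.1339)
Perimeter = Σ |v_{i+1} − v_i|:
  edge 1→2: √(-0.5236² + 2.1087²) = 2.1727 (running 2.1727)
  edge 2→3: √(-3.4569² + -2.3270²) = 4.1671 (running 6.3398)
  edge 3→4: √(-0.5052² + -1.5464²) = 1.6268 (running 7.9666)
  edge 4→5: √(2.7472² + -0.9412²) = 2.9039 (running 10.8706)
  edge 5→1: √(1.7386² + 2.7059²) = 3.2163 (running 14.0868)
Perimeter = 14.0868

Perimeter at t=0.348: 14.0868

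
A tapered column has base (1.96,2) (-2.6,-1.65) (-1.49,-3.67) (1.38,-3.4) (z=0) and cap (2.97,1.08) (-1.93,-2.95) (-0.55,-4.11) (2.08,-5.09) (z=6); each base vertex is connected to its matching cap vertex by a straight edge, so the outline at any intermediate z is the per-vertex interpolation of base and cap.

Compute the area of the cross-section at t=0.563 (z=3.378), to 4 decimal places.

Cross-section at t=0.563: each vertex is (1-t)·p0[i] + t·p1[i].
  v1: (1-0.563)·(1.96,2) + 0.563·(2.97,1.08) = (2.5286,1.4820)
  v2: (1-0.563)·(-2.6,-1.65) + 0.563·(-1.93,-2.95) = (-2.2228,-2.3819)
  v3: (1-0.563)·(-1.49,-3.67) + 0.563·(-0.55,-4.11) = (-0.9608,-3.9177)
  v4: (1-0.563)·(1.38,-3.4) + 0.563·(2.08,-5.09) = (1.7741,-4.3515)
Shoelace sum Σ(x_i·y_{i+1} − x_{i+1}·y_i):
  i=1: 2.5286·-2.3819 − -2.2228·1.4820 = -2.7287 (running -2.7287)
  i=2: -2.2228·-3.9177 − -0.9608·-2.3819 = +6.4198 (running +3.6911)
  i=3: -0.9608·-4.3515 − 1.7741·-3.9177 = +11.1312 (running +14.8223)
  i=4: 1.7741·1.4820 − 2.5286·-4.3515 = +13.6325 (running +28.4549)
Area = |Σ|/2 = |28.4549|/2 = 14.2274

Area at t=0.563: 14.2274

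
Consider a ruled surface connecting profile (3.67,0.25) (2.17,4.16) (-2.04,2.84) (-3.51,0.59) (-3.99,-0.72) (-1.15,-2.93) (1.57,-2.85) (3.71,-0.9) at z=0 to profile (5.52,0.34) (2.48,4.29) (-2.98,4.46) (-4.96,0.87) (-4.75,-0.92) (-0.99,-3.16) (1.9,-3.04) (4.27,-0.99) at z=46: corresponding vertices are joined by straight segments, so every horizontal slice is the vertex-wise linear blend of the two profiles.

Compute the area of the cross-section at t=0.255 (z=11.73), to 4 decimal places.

Cross-section at t=0.255: each vertex is (1-t)·p0[i] + t·p1[i].
  v1: (1-0.255)·(3.67,0.25) + 0.255·(5.52,0.34) = (4.1418,0.2730)
  v2: (1-0.255)·(2.17,4.16) + 0.255·(2.48,4.29) = (2.2490,4.1932)
  v3: (1-0.255)·(-2.04,2.84) + 0.255·(-2.98,4.46) = (-2.2797,3.2531)
  v4: (1-0.255)·(-3.51,0.59) + 0.255·(-4.96,0.87) = (-3.8797,0.6614)
  v5: (1-0.255)·(-3.99,-0.72) + 0.255·(-4.75,-0.92) = (-4.1838,-0.7710)
  v6: (1-0.255)·(-1.15,-2.93) + 0.255·(-0.99,-3.16) = (-1.1092,-2.9887)
  v7: (1-0.255)·(1.57,-2.85) + 0.255·(1.9,-3.04) = (1.6542,-2.8984)
  v8: (1-0.255)·(3.71,-0.9) + 0.255·(4.27,-0.99) = (3.8528,-0.9229)
Shoelace sum Σ(x_i·y_{i+1} − x_{i+1}·y_i):
  i=1: 4.1418·4.1932 − 2.2490·0.2730 = +16.7531 (running +16.7531)
  i=2: 2.2490·3.2531 − -2.2797·4.1932 = +16.8755 (running +33.6286)
  i=3: -2.2797·0.6614 − -3.8797·3.2531 = +11.1134 (running +44.7420)
  i=4: -3.8797·-0.7710 − -4.1838·0.6614 = +5.7585 (running +50.5005)
  i=5: -4.1838·-2.9887 − -1.1092·-0.7710 = +11.6487 (running +62.1492)
  i=6: -1.1092·-2.8984 − 1.6542·-2.9887 = +8.1586 (running +70.3078)
  i=7: 1.6542·-0.9229 − 3.8528·-2.8984 = +9.6405 (running +79.9483)
  i=8: 3.8528·0.2730 − 4.1418·-0.9229 = +4.8742 (running +84.8225)
Area = |Σ|/2 = |84.8225|/2 = 42.4113

Area at t=0.255: 42.4113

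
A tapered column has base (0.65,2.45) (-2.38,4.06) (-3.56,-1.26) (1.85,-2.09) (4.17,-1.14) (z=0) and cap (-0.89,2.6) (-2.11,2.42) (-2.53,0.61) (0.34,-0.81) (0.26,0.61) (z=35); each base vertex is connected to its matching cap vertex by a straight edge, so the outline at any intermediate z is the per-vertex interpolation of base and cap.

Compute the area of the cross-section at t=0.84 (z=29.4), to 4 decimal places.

Cross-section at t=0.84: each vertex is (1-t)·p0[i] + t·p1[i].
  v1: (1-0.84)·(0.65,2.45) + 0.84·(-0.89,2.6) = (-0.6436,2.5760)
  v2: (1-0.84)·(-2.38,4.06) + 0.84·(-2.11,2.42) = (-2.1532,2.6824)
  v3: (1-0.84)·(-3.56,-1.26) + 0.84·(-2.53,0.61) = (-2.6948,0.3108)
  v4: (1-0.84)·(1.85,-2.09) + 0.84·(0.34,-0.81) = (0.5816,-1.0148)
  v5: (1-0.84)·(4.17,-1.14) + 0.84·(0.26,0.61) = (0.8856,0.3300)
Shoelace sum Σ(x_i·y_{i+1} − x_{i+1}·y_i):
  i=1: -0.6436·2.6824 − -2.1532·2.5760 = +3.8203 (running +3.8203)
  i=2: -2.1532·0.3108 − -2.6948·2.6824 = +6.5593 (running +10.3796)
  i=3: -2.6948·-1.0148 − 0.5816·0.3108 = +2.5539 (running +12.9335)
  i=4: 0.5816·0.3300 − 0.8856·-1.0148 = +1.0906 (running +14.0241)
  i=5: 0.8856·2.5760 − -0.6436·0.3300 = +2.4937 (running +16.5178)
Area = |Σ|/2 = |16.5178|/2 = 8.2589

Area at t=0.84: 8.2589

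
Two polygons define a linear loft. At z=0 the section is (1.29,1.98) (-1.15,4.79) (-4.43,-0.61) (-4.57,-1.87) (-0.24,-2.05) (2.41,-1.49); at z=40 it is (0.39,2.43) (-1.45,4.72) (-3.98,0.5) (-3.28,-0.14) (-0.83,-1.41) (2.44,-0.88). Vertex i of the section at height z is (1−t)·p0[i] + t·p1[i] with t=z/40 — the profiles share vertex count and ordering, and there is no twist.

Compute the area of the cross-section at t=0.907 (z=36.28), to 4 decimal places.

Area at t=0.907: 20.9871

Cross-section at t=0.907: each vertex is (1-t)·p0[i] + t·p1[i].
  v1: (1-0.907)·(1.29,1.98) + 0.907·(0.39,2.43) = (0.4737,2.3881)
  v2: (1-0.907)·(-1.15,4.79) + 0.907·(-1.45,4.72) = (-1.4221,4.7265)
  v3: (1-0.907)·(-4.43,-0.61) + 0.907·(-3.98,0.5) = (-4.0219,0.3968)
  v4: (1-0.907)·(-4.57,-1.87) + 0.907·(-3.28,-0.14) = (-3.4000,-0.3009)
  v5: (1-0.907)·(-0.24,-2.05) + 0.907·(-0.83,-1.41) = (-0.7751,-1.4695)
  v6: (1-0.907)·(2.41,-1.49) + 0.907·(2.44,-0.88) = (2.4372,-0.9367)
Shoelace sum Σ(x_i·y_{i+1} − x_{i+1}·y_i):
  i=1: 0.4737·4.7265 − -1.4221·2.3881 = +5.6351 (running +5.6351)
  i=2: -1.4221·0.3968 − -4.0219·4.7265 = +18.4451 (running +24.0802)
  i=3: -4.0219·-0.3009 − -3.4000·0.3968 = +2.5591 (running +26.6393)
  i=4: -3.4000·-1.4695 − -0.7751·-0.3009 = +4.7631 (running +31.4024)
  i=5: -0.7751·-0.9367 − 2.4372·-1.4695 = +4.3076 (running +35.7101)
  i=6: 2.4372·2.3881 − 0.4737·-0.9367 = +6.2642 (running +41.9742)
Area = |Σ|/2 = |41.9742|/2 = 20.9871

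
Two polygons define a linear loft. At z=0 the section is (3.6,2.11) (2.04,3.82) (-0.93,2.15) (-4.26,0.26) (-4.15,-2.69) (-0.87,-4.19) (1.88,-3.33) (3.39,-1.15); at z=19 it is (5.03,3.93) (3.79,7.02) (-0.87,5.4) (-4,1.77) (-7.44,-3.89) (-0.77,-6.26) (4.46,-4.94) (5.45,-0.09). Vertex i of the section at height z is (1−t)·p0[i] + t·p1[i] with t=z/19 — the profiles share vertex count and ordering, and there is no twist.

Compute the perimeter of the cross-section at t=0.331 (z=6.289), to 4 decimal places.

Perimeter at t=0.331: 29.9069

Cross-section at t=0.331: each vertex is (1-t)·p0[i] + t·p1[i].
  v1: (1-0.331)·(3.6,2.11) + 0.331·(5.03,3.93) = (4.0733,2.7124)
  v2: (1-0.331)·(2.04,3.82) + 0.331·(3.79,7.02) = (2.6193,4.8792)
  v3: (1-0.331)·(-0.93,2.15) + 0.331·(-0.87,5.4) = (-0.9101,3.2258)
  v4: (1-0.331)·(-4.26,0.26) + 0.331·(-4,1.77) = (-4.1739,0.7598)
  v5: (1-0.331)·(-4.15,-2.69) + 0.331·(-7.44,-3.89) = (-5.2390,-3.0872)
  v6: (1-0.331)·(-0.87,-4.19) + 0.331·(-0.77,-6.26) = (-0.8369,-4.8752)
  v7: (1-0.331)·(1.88,-3.33) + 0.331·(4.46,-4.94) = (2.7340,-3.8629)
  v8: (1-0.331)·(3.39,-1.15) + 0.331·(5.45,-0.09) = (4.0719,-0.7991)
Perimeter = Σ |v_{i+1} − v_i|:
  edge 1→2: √(-1.4541² + 2.1668²) = 2.6095 (running 2.6095)
  edge 2→3: √(-3.5294² + -1.6534²) = 3.8975 (running 6.5070)
  edge 3→4: √(-3.2638² + -2.4659²) = 4.0906 (running 10.5976)
  edge 4→5: √(-1.0651² + -3.8470²) = 3.9917 (running 14.5893)
  edge 5→6: √(4.4021² + -1.7880²) = 4.7513 (running 19.3406)
  edge 6→7: √(3.5709² + 1.0123²) = 3.7116 (running 23.0522)
  edge 7→8: √(1.3379² + 3.0638²) = 3.3431 (running 26.3954)
  edge 8→1: √(0.0015² + 3.5116²) = 3.5116 (running 29.9069)
Perimeter = 29.9069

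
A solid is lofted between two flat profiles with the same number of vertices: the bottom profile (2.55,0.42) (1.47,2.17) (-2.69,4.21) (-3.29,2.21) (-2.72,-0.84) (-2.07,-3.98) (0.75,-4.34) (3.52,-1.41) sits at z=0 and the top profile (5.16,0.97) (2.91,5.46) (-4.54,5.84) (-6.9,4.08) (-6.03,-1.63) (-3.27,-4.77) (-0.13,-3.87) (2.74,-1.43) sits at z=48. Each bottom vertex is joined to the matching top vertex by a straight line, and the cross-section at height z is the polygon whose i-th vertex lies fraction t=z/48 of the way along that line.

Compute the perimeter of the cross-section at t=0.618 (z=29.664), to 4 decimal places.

Cross-section at t=0.618: each vertex is (1-t)·p0[i] + t·p1[i].
  v1: (1-0.618)·(2.55,0.42) + 0.618·(5.16,0.97) = (4.1630,0.7599)
  v2: (1-0.618)·(1.47,2.17) + 0.618·(2.91,5.46) = (2.3599,4.2032)
  v3: (1-0.618)·(-2.69,4.21) + 0.618·(-4.54,5.84) = (-3.8333,5.2173)
  v4: (1-0.618)·(-3.29,2.21) + 0.618·(-6.9,4.08) = (-5.5210,3.3657)
  v5: (1-0.618)·(-2.72,-0.84) + 0.618·(-6.03,-1.63) = (-4.7656,-1.3282)
  v6: (1-0.618)·(-2.07,-3.98) + 0.618·(-3.27,-4.77) = (-2.8116,-4.4682)
  v7: (1-0.618)·(0.75,-4.34) + 0.618·(-0.13,-3.87) = (0.2062,-4.0495)
  v8: (1-0.618)·(3.52,-1.41) + 0.618·(2.74,-1.43) = (3.0380,-1.4224)
Perimeter = Σ |v_{i+1} − v_i|:
  edge 1→2: √(-1.8031² + 3.4433²) = 3.8868 (running 3.8868)
  edge 2→3: √(-6.1932² + 1.0141²) = 6.2757 (running 10.1625)
  edge 3→4: √(-1.6877² + -1.8517²) = 2.5054 (running 12.6679)
  edge 4→5: √(0.7554² + -4.6939²) = 4.7543 (running 17.4222)
  edge 5→6: √(1.9540² + -3.1400²) = 3.6983 (running 21.1205)
  edge 6→7: √(3.0178² + 0.4187²) = 3.0467 (running 24.1672)
  edge 7→8: √(2.8318² + 2.6272²) = 3.8628 (running 28.0300)
  edge 8→1: √(1.1250² + 2.1823²) = 2.4552 (running 30.4852)
Perimeter = 30.4852

Perimeter at t=0.618: 30.4852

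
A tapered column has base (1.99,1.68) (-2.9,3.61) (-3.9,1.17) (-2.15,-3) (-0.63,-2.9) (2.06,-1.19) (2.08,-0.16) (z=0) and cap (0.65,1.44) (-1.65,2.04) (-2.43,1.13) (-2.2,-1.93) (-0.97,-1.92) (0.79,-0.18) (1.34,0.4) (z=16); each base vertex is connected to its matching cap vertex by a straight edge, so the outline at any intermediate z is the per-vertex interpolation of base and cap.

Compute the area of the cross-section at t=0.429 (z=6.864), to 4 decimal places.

Cross-section at t=0.429: each vertex is (1-t)·p0[i] + t·p1[i].
  v1: (1-0.429)·(1.99,1.68) + 0.429·(0.65,1.44) = (1.4151,1.5770)
  v2: (1-0.429)·(-2.9,3.61) + 0.429·(-1.65,2.04) = (-2.3637,2.9365)
  v3: (1-0.429)·(-3.9,1.17) + 0.429·(-2.43,1.13) = (-3.2694,1.1528)
  v4: (1-0.429)·(-2.15,-3) + 0.429·(-2.2,-1.93) = (-2.1715,-2.5410)
  v5: (1-0.429)·(-0.63,-2.9) + 0.429·(-0.97,-1.92) = (-0.7759,-2.4796)
  v6: (1-0.429)·(2.06,-1.19) + 0.429·(0.79,-0.18) = (1.5152,-0.7567)
  v7: (1-0.429)·(2.08,-0.16) + 0.429·(1.34,0.4) = (1.7625,0.0802)
Shoelace sum Σ(x_i·y_{i+1} − x_{i+1}·y_i):
  i=1: 1.4151·2.9365 − -2.3637·1.5770 = +7.8832 (running +7.8832)
  i=2: -2.3637·1.1528 − -3.2694·2.9365 = +6.8754 (running +14.7586)
  i=3: -3.2694·-2.5410 − -2.1715·1.1528 = +10.8107 (running +25.5693)
  i=4: -2.1715·-2.4796 − -0.7759·-2.5410 = +3.4128 (running +28.9822)
  i=5: -0.7759·-0.7567 − 1.5152·-2.4796 = +4.3441 (running +33.3263)
  i=6: 1.5152·0.0802 − 1.7625·-0.7567 = +1.4553 (running +34.7816)
  i=7: 1.7625·1.5770 − 1.4151·0.0802 = +2.6660 (running +37.4476)
Area = |Σ|/2 = |37.4476|/2 = 18.7238

Area at t=0.429: 18.7238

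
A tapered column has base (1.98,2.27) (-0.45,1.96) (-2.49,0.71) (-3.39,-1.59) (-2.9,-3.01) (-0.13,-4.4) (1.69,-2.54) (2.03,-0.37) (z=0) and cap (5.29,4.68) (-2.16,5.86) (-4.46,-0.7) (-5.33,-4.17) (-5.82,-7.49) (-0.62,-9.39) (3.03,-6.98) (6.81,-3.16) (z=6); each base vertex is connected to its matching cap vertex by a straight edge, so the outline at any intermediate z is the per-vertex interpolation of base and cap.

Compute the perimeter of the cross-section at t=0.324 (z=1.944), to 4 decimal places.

Cross-section at t=0.324: each vertex is (1-t)·p0[i] + t·p1[i].
  v1: (1-0.324)·(1.98,2.27) + 0.324·(5.29,4.68) = (3.0524,3.0508)
  v2: (1-0.324)·(-0.45,1.96) + 0.324·(-2.16,5.86) = (-1.0040,3.2236)
  v3: (1-0.324)·(-2.49,0.71) + 0.324·(-4.46,-0.7) = (-3.1283,0.2532)
  v4: (1-0.324)·(-3.39,-1.59) + 0.324·(-5.33,-4.17) = (-4.0186,-2.4259)
  v5: (1-0.324)·(-2.9,-3.01) + 0.324·(-5.82,-7.49) = (-3.8461,-4.4615)
  v6: (1-0.324)·(-0.13,-4.4) + 0.324·(-0.62,-9.39) = (-0.2888,-6.0168)
  v7: (1-0.324)·(1.69,-2.54) + 0.324·(3.03,-6.98) = (2.1242,-3.9786)
  v8: (1-0.324)·(2.03,-0.37) + 0.324·(6.81,-3.16) = (3.5787,-1.2740)
Perimeter = Σ |v_{i+1} − v_i|:
  edge 1→2: √(-4.0565² + 0.1728²) = 4.0602 (running 4.0602)
  edge 2→3: √(-2.1242² + -2.9704²) = 3.6518 (running 7.7120)
  edge 3→4: √(-0.8903² + -2.6791²) = 2.8231 (running 10.5351)
  edge 4→5: √(0.1725² + -2.0356²) = 2.0429 (running 12.5780)
  edge 5→6: √(3.5573² + -1.5552²) = 3.8824 (running 16.4605)
  edge 6→7: √(2.4129² + 2.0382²) = 3.1586 (running 19.6190)
  edge 7→8: √(1.4546² + 2.7046²) = 3.0709 (running 22.6899)
  edge 8→1: √(-0.5263² + 4.3248²) = 4.3567 (running 27.0466)
Perimeter = 27.0466

Perimeter at t=0.324: 27.0466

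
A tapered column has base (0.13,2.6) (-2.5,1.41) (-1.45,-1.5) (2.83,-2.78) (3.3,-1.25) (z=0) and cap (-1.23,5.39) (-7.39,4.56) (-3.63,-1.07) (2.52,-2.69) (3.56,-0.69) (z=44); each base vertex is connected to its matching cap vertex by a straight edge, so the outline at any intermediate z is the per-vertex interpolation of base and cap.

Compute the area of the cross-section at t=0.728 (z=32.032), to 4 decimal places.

Area at t=0.728: 38.6834

Cross-section at t=0.728: each vertex is (1-t)·p0[i] + t·p1[i].
  v1: (1-0.728)·(0.13,2.6) + 0.728·(-1.23,5.39) = (-0.8601,4.6311)
  v2: (1-0.728)·(-2.5,1.41) + 0.728·(-7.39,4.56) = (-6.0599,3.7032)
  v3: (1-0.728)·(-1.45,-1.5) + 0.728·(-3.63,-1.07) = (-3.0370,-1.1870)
  v4: (1-0.728)·(2.83,-2.78) + 0.728·(2.52,-2.69) = (2.6043,-2.7145)
  v5: (1-0.728)·(3.3,-1.25) + 0.728·(3.56,-0.69) = (3.4893,-0.8423)
Shoelace sum Σ(x_i·y_{i+1} − x_{i+1}·y_i):
  i=1: -0.8601·3.7032 − -6.0599·4.6311 = +24.8792 (running +24.8792)
  i=2: -6.0599·-1.1870 − -3.0370·3.7032 = +18.4396 (running +43.3188)
  i=3: -3.0370·-2.7145 − 2.6043·-1.1870 = +11.3352 (running +54.6540)
  i=4: 2.6043·-0.8423 − 3.4893·-2.7145 = +7.2779 (running +61.9319)
  i=5: 3.4893·4.6311 − -0.8601·-0.8423 = +15.4348 (running +77.3667)
Area = |Σ|/2 = |77.3667|/2 = 38.6834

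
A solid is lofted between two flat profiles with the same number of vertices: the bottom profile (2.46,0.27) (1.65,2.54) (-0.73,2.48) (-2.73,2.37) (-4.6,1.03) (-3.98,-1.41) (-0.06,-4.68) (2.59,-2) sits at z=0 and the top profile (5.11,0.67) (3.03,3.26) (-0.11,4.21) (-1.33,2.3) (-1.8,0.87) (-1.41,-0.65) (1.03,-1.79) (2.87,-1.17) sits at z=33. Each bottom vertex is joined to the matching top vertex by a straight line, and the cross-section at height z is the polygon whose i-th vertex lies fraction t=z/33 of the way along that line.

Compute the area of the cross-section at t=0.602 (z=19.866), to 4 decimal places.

Cross-section at t=0.602: each vertex is (1-t)·p0[i] + t·p1[i].
  v1: (1-0.602)·(2.46,0.27) + 0.602·(5.11,0.67) = (4.0553,0.5108)
  v2: (1-0.602)·(1.65,2.54) + 0.602·(3.03,3.26) = (2.4808,2.9734)
  v3: (1-0.602)·(-0.73,2.48) + 0.602·(-0.11,4.21) = (-0.3568,3.5215)
  v4: (1-0.602)·(-2.73,2.37) + 0.602·(-1.33,2.3) = (-1.8872,2.3279)
  v5: (1-0.602)·(-4.6,1.03) + 0.602·(-1.8,0.87) = (-2.9144,0.9337)
  v6: (1-0.602)·(-3.98,-1.41) + 0.602·(-1.41,-0.65) = (-2.4329,-0.9525)
  v7: (1-0.602)·(-0.06,-4.68) + 0.602·(1.03,-1.79) = (0.5962,-2.9402)
  v8: (1-0.602)·(2.59,-2) + 0.602·(2.87,-1.17) = (2.7586,-1.5003)
Shoelace sum Σ(x_i·y_{i+1} − x_{i+1}·y_i):
  i=1: 4.0553·2.9734 − 2.4808·0.5108 = +10.7910 (running +10.7910)
  i=2: 2.4808·3.5215 − -0.3568·2.9734 = +9.7967 (running +20.5877)
  i=3: -0.3568·2.3279 − -1.8872·3.5215 = +5.8152 (running +26.4029)
  i=4: -1.8872·0.9337 − -2.9144·2.3279 = +5.0223 (running +31.4252)
  i=5: -2.9144·-0.9525 − -2.4329·0.9337 = +5.0474 (running +36.4726)
  i=6: -2.4329·-2.9402 − 0.5962·-0.9525 = +7.7210 (running +44.1936)
  i=7: 0.5962·-1.5003 − 2.7586·-2.9402 = +7.2163 (running +51.4099)
  i=8: 2.7586·0.5108 − 4.0553·-1.5003 = +7.4934 (running +58.9033)
Area = |Σ|/2 = |58.9033|/2 = 29.4517

Area at t=0.602: 29.4517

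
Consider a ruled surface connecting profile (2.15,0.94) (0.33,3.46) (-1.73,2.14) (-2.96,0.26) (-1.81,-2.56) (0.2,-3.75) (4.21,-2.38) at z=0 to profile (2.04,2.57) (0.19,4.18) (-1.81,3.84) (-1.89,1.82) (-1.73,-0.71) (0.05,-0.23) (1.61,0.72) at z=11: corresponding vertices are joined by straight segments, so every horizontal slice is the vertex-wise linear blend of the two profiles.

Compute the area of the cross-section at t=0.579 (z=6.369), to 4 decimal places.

Area at t=0.579: 20.0666

Cross-section at t=0.579: each vertex is (1-t)·p0[i] + t·p1[i].
  v1: (1-0.579)·(2.15,0.94) + 0.579·(2.04,2.57) = (2.0863,1.8838)
  v2: (1-0.579)·(0.33,3.46) + 0.579·(0.19,4.18) = (0.2489,3.8769)
  v3: (1-0.579)·(-1.73,2.14) + 0.579·(-1.81,3.84) = (-1.7763,3.1243)
  v4: (1-0.579)·(-2.96,0.26) + 0.579·(-1.89,1.82) = (-2.3405,1.1632)
  v5: (1-0.579)·(-1.81,-2.56) + 0.579·(-1.73,-0.71) = (-1.7637,-1.4889)
  v6: (1-0.579)·(0.2,-3.75) + 0.579·(0.05,-0.23) = (0.1132,-1.7119)
  v7: (1-0.579)·(4.21,-2.38) + 0.579·(1.61,0.72) = (2.7046,-0.5851)
Shoelace sum Σ(x_i·y_{i+1} − x_{i+1}·y_i):
  i=1: 2.0863·3.8769 − 0.2489·1.8838 = +7.6194 (running +7.6194)
  i=2: 0.2489·3.1243 − -1.7763·3.8769 = +7.6643 (running +15.2838)
  i=3: -1.7763·1.1632 − -2.3405·3.1243 = +5.2460 (running +20.5298)
  i=4: -2.3405·-1.4889 − -1.7637·1.1632 = +5.5362 (running +26.0660)
  i=5: -1.7637·-1.7119 − 0.1132·-1.4889 = +3.1877 (running +29.2537)
  i=6: 0.1132·-0.5851 − 2.7046·-1.7119 = +4.5639 (running +33.8176)
  i=7: 2.7046·1.8838 − 2.0863·-0.5851 = +6.3155 (running +40.1331)
Area = |Σ|/2 = |40.1331|/2 = 20.0666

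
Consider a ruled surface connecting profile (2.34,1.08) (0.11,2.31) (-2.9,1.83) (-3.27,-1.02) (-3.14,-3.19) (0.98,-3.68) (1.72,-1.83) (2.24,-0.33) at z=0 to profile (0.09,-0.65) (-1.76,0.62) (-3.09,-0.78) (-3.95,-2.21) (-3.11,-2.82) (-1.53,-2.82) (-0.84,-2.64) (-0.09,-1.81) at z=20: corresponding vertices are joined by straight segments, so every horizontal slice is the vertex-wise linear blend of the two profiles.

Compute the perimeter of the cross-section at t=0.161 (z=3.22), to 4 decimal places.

Perimeter at t=0.161: 18.2509

Cross-section at t=0.161: each vertex is (1-t)·p0[i] + t·p1[i].
  v1: (1-0.161)·(2.34,1.08) + 0.161·(0.09,-0.65) = (1.9777,0.8015)
  v2: (1-0.161)·(0.11,2.31) + 0.161·(-1.76,0.62) = (-0.1911,2.0379)
  v3: (1-0.161)·(-2.9,1.83) + 0.161·(-3.09,-0.78) = (-2.9306,1.4098)
  v4: (1-0.161)·(-3.27,-1.02) + 0.161·(-3.95,-2.21) = (-3.3795,-1.2116)
  v5: (1-0.161)·(-3.14,-3.19) + 0.161·(-3.11,-2.82) = (-3.1352,-3.1304)
  v6: (1-0.161)·(0.98,-3.68) + 0.161·(-1.53,-2.82) = (0.5759,-3.5415)
  v7: (1-0.161)·(1.72,-1.83) + 0.161·(-0.84,-2.64) = (1.3078,-1.9604)
  v8: (1-0.161)·(2.24,-0.33) + 0.161·(-0.09,-1.81) = (1.8649,-0.5683)
Perimeter = Σ |v_{i+1} − v_i|:
  edge 1→2: √(-2.1688² + 1.2364²) = 2.4965 (running 2.4965)
  edge 2→3: √(-2.7395² + -0.6281²) = 2.8106 (running 5.3071)
  edge 3→4: √(-0.4489² + -2.6214²) = 2.6595 (running 7.9667)
  edge 4→5: √(0.2443² + -1.9188²) = 1.9343 (running 9.9010)
  edge 5→6: √(3.7111² + -0.4111²) = 3.7338 (running 13.6347)
  edge 6→7: √(0.7319² + 1.5811²) = 1.7423 (running 15.3771)
  edge 7→8: √(0.5570² + 1.3921²) = 1.4994 (running 16.8765)
  edge 8→1: √(0.1129² + 1.3698²) = 1.3744 (running 18.2509)
Perimeter = 18.2509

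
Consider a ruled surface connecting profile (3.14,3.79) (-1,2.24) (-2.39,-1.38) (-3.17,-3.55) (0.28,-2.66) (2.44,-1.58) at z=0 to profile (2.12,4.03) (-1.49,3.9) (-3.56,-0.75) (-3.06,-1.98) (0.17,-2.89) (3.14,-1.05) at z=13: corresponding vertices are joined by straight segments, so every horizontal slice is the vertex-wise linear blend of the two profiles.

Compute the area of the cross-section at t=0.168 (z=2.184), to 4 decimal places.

Cross-section at t=0.168: each vertex is (1-t)·p0[i] + t·p1[i].
  v1: (1-0.168)·(3.14,3.79) + 0.168·(2.12,4.03) = (2.9686,3.8303)
  v2: (1-0.168)·(-1,2.24) + 0.168·(-1.49,3.9) = (-1.0823,2.5189)
  v3: (1-0.168)·(-2.39,-1.38) + 0.168·(-3.56,-0.75) = (-2.5866,-1.2742)
  v4: (1-0.168)·(-3.17,-3.55) + 0.168·(-3.06,-1.98) = (-3.1515,-3.2862)
  v5: (1-0.168)·(0.28,-2.66) + 0.168·(0.17,-2.89) = (0.2615,-2.6986)
  v6: (1-0.168)·(2.44,-1.58) + 0.168·(3.14,-1.05) = (2.5576,-1.4910)
Shoelace sum Σ(x_i·y_{i+1} − x_{i+1}·y_i):
  i=1: 2.9686·2.5189 − -1.0823·3.8303 = +11.6233 (running +11.6233)
  i=2: -1.0823·-1.2742 − -2.5866·2.5189 = +7.8943 (running +19.5176)
  i=3: -2.5866·-3.2862 − -3.1515·-1.2742 = +4.4845 (running +24.0021)
  i=4: -3.1515·-2.6986 − 0.2615·-3.2862 = +9.3642 (running +33.3663)
  i=5: 0.2615·-1.4910 − 2.5576·-2.6986 = +6.5121 (running +39.8784)
  i=6: 2.5576·3.8303 − 2.9686·-1.4910 = +14.2225 (running +54.1010)
Area = |Σ|/2 = |54.1010|/2 = 27.0505

Area at t=0.168: 27.0505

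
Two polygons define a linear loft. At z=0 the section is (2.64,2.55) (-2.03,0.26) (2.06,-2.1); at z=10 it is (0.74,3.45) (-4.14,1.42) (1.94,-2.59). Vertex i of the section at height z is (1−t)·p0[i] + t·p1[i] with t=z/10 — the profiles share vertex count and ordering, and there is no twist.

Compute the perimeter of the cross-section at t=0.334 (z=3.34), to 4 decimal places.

Perimeter at t=0.334: 15.9165

Cross-section at t=0.334: each vertex is (1-t)·p0[i] + t·p1[i].
  v1: (1-0.334)·(2.64,2.55) + 0.334·(0.74,3.45) = (2.0054,2.8506)
  v2: (1-0.334)·(-2.03,0.26) + 0.334·(-4.14,1.42) = (-2.7347,0.6474)
  v3: (1-0.334)·(2.06,-2.1) + 0.334·(1.94,-2.59) = (2.0199,-2.2637)
Perimeter = Σ |v_{i+1} − v_i|:
  edge 1→2: √(-4.7401² + -2.2032²) = 5.2271 (running 5.2271)
  edge 2→3: √(4.7547² + -2.9111²) = 5.5751 (running 10.8022)
  edge 3→1: √(-0.0145² + 5.1143²) = 5.1143 (running 15.9165)
Perimeter = 15.9165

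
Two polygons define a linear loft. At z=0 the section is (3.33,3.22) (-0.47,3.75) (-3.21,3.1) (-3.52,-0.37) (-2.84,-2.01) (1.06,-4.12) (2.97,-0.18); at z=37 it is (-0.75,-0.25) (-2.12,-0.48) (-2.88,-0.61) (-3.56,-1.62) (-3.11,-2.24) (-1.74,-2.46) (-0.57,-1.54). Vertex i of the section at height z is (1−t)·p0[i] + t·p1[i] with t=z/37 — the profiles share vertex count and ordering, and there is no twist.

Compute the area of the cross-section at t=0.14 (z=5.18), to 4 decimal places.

Area at t=0.14: 32.4877

Cross-section at t=0.14: each vertex is (1-t)·p0[i] + t·p1[i].
  v1: (1-0.14)·(3.33,3.22) + 0.14·(-0.75,-0.25) = (2.7588,2.7342)
  v2: (1-0.14)·(-0.47,3.75) + 0.14·(-2.12,-0.48) = (-0.7010,3.1578)
  v3: (1-0.14)·(-3.21,3.1) + 0.14·(-2.88,-0.61) = (-3.1638,2.5806)
  v4: (1-0.14)·(-3.52,-0.37) + 0.14·(-3.56,-1.62) = (-3.5256,-0.5450)
  v5: (1-0.14)·(-2.84,-2.01) + 0.14·(-3.11,-2.24) = (-2.8778,-2.0422)
  v6: (1-0.14)·(1.06,-4.12) + 0.14·(-1.74,-2.46) = (0.6680,-3.8876)
  v7: (1-0.14)·(2.97,-0.18) + 0.14·(-0.57,-1.54) = (2.4744,-0.3704)
Shoelace sum Σ(x_i·y_{i+1} − x_{i+1}·y_i):
  i=1: 2.7588·3.1578 − -0.7010·2.7342 = +10.6284 (running +10.6284)
  i=2: -0.7010·2.5806 − -3.1638·3.1578 = +8.1816 (running +18.8101)
  i=3: -3.1638·-0.5450 − -3.5256·2.5806 = +10.8224 (running +29.6325)
  i=4: -3.5256·-2.0422 − -2.8778·-0.5450 = +5.6316 (running +35.2641)
  i=5: -2.8778·-3.8876 − 0.6680·-2.0422 = +12.5519 (running +47.8160)
  i=6: 0.6680·-0.3704 − 2.4744·-3.8876 = +9.3721 (running +57.1880)
  i=7: 2.4744·2.7342 − 2.7588·-0.3704 = +7.7874 (running +64.9754)
Area = |Σ|/2 = |64.9754|/2 = 32.4877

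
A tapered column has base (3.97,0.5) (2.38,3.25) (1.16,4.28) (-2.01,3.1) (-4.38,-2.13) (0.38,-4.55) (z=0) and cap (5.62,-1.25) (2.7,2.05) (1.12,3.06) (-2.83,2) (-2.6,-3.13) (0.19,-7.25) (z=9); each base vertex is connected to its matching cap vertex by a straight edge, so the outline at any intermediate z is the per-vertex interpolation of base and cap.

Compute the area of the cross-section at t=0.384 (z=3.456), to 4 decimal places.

Area at t=0.384: 47.1883

Cross-section at t=0.384: each vertex is (1-t)·p0[i] + t·p1[i].
  v1: (1-0.384)·(3.97,0.5) + 0.384·(5.62,-1.25) = (4.6036,-0.1720)
  v2: (1-0.384)·(2.38,3.25) + 0.384·(2.7,2.05) = (2.5029,2.7892)
  v3: (1-0.384)·(1.16,4.28) + 0.384·(1.12,3.06) = (1.1446,3.8115)
  v4: (1-0.384)·(-2.01,3.1) + 0.384·(-2.83,2) = (-2.3249,2.6776)
  v5: (1-0.384)·(-4.38,-2.13) + 0.384·(-2.6,-3.13) = (-3.6965,-2.5140)
  v6: (1-0.384)·(0.38,-4.55) + 0.384·(0.19,-7.25) = (0.3070,-5.5868)
Shoelace sum Σ(x_i·y_{i+1} − x_{i+1}·y_i):
  i=1: 4.6036·2.7892 − 2.5029·-0.1720 = +13.2709 (running +13.2709)
  i=2: 2.5029·3.8115 − 1.1446·2.7892 = +6.3471 (running +19.6180)
  i=3: 1.1446·2.6776 − -2.3249·3.8115 = +11.9262 (running +31.5442)
  i=4: -2.3249·-2.5140 − -3.6965·2.6776 = +15.7424 (running +47.2867)
  i=5: -3.6965·-5.5868 − 0.3070·-2.5140 = +21.4234 (running +68.7101)
  i=6: 0.3070·-0.1720 − 4.6036·-5.5868 = +25.6666 (running +94.3766)
Area = |Σ|/2 = |94.3766|/2 = 47.1883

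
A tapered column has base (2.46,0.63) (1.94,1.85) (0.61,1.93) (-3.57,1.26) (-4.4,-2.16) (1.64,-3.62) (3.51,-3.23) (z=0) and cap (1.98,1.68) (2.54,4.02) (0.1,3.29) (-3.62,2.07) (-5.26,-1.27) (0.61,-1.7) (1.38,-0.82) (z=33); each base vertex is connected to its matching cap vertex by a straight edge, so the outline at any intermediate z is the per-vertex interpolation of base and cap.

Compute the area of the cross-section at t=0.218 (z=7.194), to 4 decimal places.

Area at t=0.218: 30.9211

Cross-section at t=0.218: each vertex is (1-t)·p0[i] + t·p1[i].
  v1: (1-0.218)·(2.46,0.63) + 0.218·(1.98,1.68) = (2.3554,0.8589)
  v2: (1-0.218)·(1.94,1.85) + 0.218·(2.54,4.02) = (2.0708,2.3231)
  v3: (1-0.218)·(0.61,1.93) + 0.218·(0.1,3.29) = (0.4988,2.2265)
  v4: (1-0.218)·(-3.57,1.26) + 0.218·(-3.62,2.07) = (-3.5809,1.4366)
  v5: (1-0.218)·(-4.4,-2.16) + 0.218·(-5.26,-1.27) = (-4.5875,-1.9660)
  v6: (1-0.218)·(1.64,-3.62) + 0.218·(0.61,-1.7) = (1.4155,-3.2014)
  v7: (1-0.218)·(3.51,-3.23) + 0.218·(1.38,-0.82) = (3.0457,-2.7046)
Shoelace sum Σ(x_i·y_{i+1} − x_{i+1}·y_i):
  i=1: 2.3554·2.3231 − 2.0708·0.8589 = +3.6930 (running +3.6930)
  i=2: 2.0708·2.2265 − 0.4988·2.3231 = +3.4518 (running +7.1448)
  i=3: 0.4988·1.4366 − -3.5809·2.2265 = +8.6894 (running +15.8342)
  i=4: -3.5809·-1.9660 − -4.5875·1.4366 = +13.6303 (running +29.4645)
  i=5: -4.5875·-3.2014 − 1.4155·-1.9660 = +17.4693 (running +46.9338)
  i=6: 1.4155·-2.7046 − 3.0457·-3.2014 = +5.9222 (running +52.8560)
  i=7: 3.0457·0.8589 − 2.3554·-2.7046 = +8.9863 (running +61.8423)
Area = |Σ|/2 = |61.8423|/2 = 30.9211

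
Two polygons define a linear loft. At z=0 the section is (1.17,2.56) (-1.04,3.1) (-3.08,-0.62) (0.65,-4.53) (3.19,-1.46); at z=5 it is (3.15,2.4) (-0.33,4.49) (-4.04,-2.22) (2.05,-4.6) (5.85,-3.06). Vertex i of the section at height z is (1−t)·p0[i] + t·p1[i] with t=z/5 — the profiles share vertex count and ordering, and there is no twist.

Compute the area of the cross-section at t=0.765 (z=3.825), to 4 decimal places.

Cross-section at t=0.765: each vertex is (1-t)·p0[i] + t·p1[i].
  v1: (1-0.765)·(1.17,2.56) + 0.765·(3.15,2.4) = (2.6847,2.4376)
  v2: (1-0.765)·(-1.04,3.1) + 0.765·(-0.33,4.49) = (-0.4969,4.1634)
  v3: (1-0.765)·(-3.08,-0.62) + 0.765·(-4.04,-2.22) = (-3.8144,-1.8440)
  v4: (1-0.765)·(0.65,-4.53) + 0.765·(2.05,-4.6) = (1.7210,-4.5835)
  v5: (1-0.765)·(3.19,-1.46) + 0.765·(5.85,-3.06) = (5.2249,-2.6840)
Shoelace sum Σ(x_i·y_{i+1} − x_{i+1}·y_i):
  i=1: 2.6847·4.1634 − -0.4969·2.4376 = +12.3885 (running +12.3885)
  i=2: -0.4969·-1.8440 − -3.8144·4.1634 = +16.7969 (running +29.1853)
  i=3: -3.8144·-4.5835 − 1.7210·-1.8440 = +20.6570 (running +49.8424)
  i=4: 1.7210·-2.6840 − 5.2249·-4.5835 = +19.3294 (running +69.1718)
  i=5: 5.2249·2.4376 − 2.6847·-2.6840 = +19.9420 (running +89.1137)
Area = |Σ|/2 = |89.1137|/2 = 44.5569

Area at t=0.765: 44.5569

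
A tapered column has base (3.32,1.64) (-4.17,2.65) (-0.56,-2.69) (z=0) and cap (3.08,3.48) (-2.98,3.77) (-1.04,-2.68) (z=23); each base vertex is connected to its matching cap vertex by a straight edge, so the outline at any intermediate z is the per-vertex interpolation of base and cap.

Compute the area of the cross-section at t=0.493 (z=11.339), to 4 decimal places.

Cross-section at t=0.493: each vertex is (1-t)·p0[i] + t·p1[i].
  v1: (1-0.493)·(3.32,1.64) + 0.493·(3.08,3.48) = (3.2017,2.5471)
  v2: (1-0.493)·(-4.17,2.65) + 0.493·(-2.98,3.77) = (-3.5833,3.2022)
  v3: (1-0.493)·(-0.56,-2.69) + 0.493·(-1.04,-2.68) = (-0.7966,-2.6851)
Shoelace sum Σ(x_i·y_{i+1} − x_{i+1}·y_i):
  i=1: 3.2017·3.2022 − -3.5833·2.5471 = +19.3795 (running +19.3795)
  i=2: -3.5833·-2.6851 − -0.7966·3.2022 = +12.1725 (running +31.5519)
  i=3: -0.7966·2.5471 − 3.2017·-2.6851 = +6.5676 (running +38.1195)
Area = |Σ|/2 = |38.1195|/2 = 19.0598

Area at t=0.493: 19.0598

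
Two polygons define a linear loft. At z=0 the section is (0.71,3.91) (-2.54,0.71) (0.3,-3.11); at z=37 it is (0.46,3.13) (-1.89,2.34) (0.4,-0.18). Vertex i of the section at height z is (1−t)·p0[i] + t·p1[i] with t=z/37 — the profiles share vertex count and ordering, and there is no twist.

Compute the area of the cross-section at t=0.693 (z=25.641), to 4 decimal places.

Area at t=0.693: 5.7141

Cross-section at t=0.693: each vertex is (1-t)·p0[i] + t·p1[i].
  v1: (1-0.693)·(0.71,3.91) + 0.693·(0.46,3.13) = (0.5368,3.3695)
  v2: (1-0.693)·(-2.54,0.71) + 0.693·(-1.89,2.34) = (-2.0896,1.8396)
  v3: (1-0.693)·(0.3,-3.11) + 0.693·(0.4,-0.18) = (0.3693,-1.0795)
Shoelace sum Σ(x_i·y_{i+1} − x_{i+1}·y_i):
  i=1: 0.5368·1.8396 − -2.0896·3.3695 = +8.0281 (running +8.0281)
  i=2: -2.0896·-1.0795 − 0.3693·1.8396 = +1.5763 (running +9.6044)
  i=3: 0.3693·3.3695 − 0.5368·-1.0795 = +1.8238 (running +11.4282)
Area = |Σ|/2 = |11.4282|/2 = 5.7141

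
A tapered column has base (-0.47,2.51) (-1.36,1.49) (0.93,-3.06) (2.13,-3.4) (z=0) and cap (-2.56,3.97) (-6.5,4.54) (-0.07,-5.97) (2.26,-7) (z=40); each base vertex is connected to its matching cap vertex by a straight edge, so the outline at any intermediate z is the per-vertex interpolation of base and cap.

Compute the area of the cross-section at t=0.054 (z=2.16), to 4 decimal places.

Cross-section at t=0.054: each vertex is (1-t)·p0[i] + t·p1[i].
  v1: (1-0.054)·(-0.47,2.51) + 0.054·(-2.56,3.97) = (-0.5829,2.5888)
  v2: (1-0.054)·(-1.36,1.49) + 0.054·(-6.5,4.54) = (-1.6376,1.6547)
  v3: (1-0.054)·(0.93,-3.06) + 0.054·(-0.07,-5.97) = (0.8760,-3.2171)
  v4: (1-0.054)·(2.13,-3.4) + 0.054·(2.26,-7) = (2.1370,-3.5944)
Shoelace sum Σ(x_i·y_{i+1} − x_{i+1}·y_i):
  i=1: -0.5829·1.6547 − -1.6376·2.5888 = +3.2749 (running +3.2749)
  i=2: -1.6376·-3.2171 − 0.8760·1.6547 = +3.8187 (running +7.0937)
  i=3: 0.8760·-3.5944 − 2.1370·-3.2171 = +3.7264 (running +10.8201)
  i=4: 2.1370·2.5888 − -0.5829·-3.5944 = +3.4374 (running +14.2574)
Area = |Σ|/2 = |14.2574|/2 = 7.1287

Area at t=0.054: 7.1287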